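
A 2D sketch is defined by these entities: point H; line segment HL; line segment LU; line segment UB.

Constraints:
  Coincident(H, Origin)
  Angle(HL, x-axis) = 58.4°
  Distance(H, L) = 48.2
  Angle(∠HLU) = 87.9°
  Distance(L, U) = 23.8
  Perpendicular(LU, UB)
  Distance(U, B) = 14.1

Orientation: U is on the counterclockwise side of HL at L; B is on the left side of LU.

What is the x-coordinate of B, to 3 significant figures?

-2.40

H is at the origin; HL runs at 58.4° with length 48.2, so L = 48.2·(cos 58.4°, sin 58.4°) = (25.3, 41.1). ∠HLU = 87.9°, so LU runs at 58.4° + (180° − 87.9°) = 150° from the x-axis; with |LU| = 23.8, U = L + 23.8·(cos 150°, sin 150°) = (4.54, 52.8). The perpendicularity gives UB at right angles to LU; with |UB| = 14.1 on the left of LU, B = U + 14.1·(-0.492, -0.870) = (-2.40, 40.5). So B.x = -2.40.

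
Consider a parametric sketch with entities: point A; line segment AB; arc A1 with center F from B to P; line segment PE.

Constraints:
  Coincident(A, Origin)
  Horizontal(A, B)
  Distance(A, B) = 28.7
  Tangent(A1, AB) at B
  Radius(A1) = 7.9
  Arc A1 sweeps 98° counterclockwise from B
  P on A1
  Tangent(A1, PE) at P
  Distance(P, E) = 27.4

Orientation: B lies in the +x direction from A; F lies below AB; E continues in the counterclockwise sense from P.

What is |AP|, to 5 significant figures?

22.734

A is at the origin; AB is horizontal with |AB| = 28.7 and B on the +x side, so B = (28.700, 0.0000). Tangency of A1 to AB means the radius FB is perpendicular to AB, so F = B + (0, -7.9) = (28.700, -7.9000). On A1, B sits at bearing 90° from F; a 98° counterclockwise sweep puts P at bearing 188°, so P = F + 7.9·(cos 188°, sin 188°) = (20.877, -8.9995). Then |AP| = |P − A| = 22.734.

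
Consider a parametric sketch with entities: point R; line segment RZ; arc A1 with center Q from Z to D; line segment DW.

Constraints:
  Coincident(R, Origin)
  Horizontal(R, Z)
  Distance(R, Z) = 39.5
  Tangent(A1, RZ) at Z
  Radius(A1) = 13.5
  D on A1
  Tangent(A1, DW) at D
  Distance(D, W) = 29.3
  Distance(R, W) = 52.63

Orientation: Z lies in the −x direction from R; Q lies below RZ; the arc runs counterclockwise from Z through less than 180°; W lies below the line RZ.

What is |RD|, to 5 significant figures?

54.277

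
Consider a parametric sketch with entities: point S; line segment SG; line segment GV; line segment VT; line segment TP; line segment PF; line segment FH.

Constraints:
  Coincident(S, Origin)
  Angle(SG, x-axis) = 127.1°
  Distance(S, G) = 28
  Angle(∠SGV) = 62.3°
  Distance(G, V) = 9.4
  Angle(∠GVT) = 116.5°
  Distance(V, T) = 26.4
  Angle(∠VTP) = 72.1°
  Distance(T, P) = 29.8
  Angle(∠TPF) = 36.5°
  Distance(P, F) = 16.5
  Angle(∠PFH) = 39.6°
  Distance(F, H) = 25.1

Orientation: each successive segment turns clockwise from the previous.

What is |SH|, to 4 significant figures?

20.46

∠TPF = 36.5° gives PF at 54.50° from the x-axis; with |PF| = 16.5, F = (-10.90, 6.707). ∠PFH = 39.6° gives FH at -85.90° from the x-axis; with |FH| = 25.1, H = (-9.101, -18.33). Then |SH| = |H − S| = 20.46.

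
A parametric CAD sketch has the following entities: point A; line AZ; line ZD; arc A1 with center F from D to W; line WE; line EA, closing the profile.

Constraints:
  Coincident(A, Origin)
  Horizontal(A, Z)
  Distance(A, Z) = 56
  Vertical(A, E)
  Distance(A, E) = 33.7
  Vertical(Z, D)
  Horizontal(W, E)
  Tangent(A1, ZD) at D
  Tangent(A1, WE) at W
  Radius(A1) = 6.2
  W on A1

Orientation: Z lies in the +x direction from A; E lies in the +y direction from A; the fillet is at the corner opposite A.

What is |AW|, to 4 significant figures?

60.13

A is at the origin; A and Z share the same y with |AZ| = 56.0 and Z on the +x side, so Z = (56.00, 0.000). A and E share the same x with |AE| = 33.7 and E on the +y side, so E = (0.000, 33.70). The virtual corner opposite A is at (56.00, 33.70). Tangency of A1 to ZD means the radius FD is perpendicular to ZD and the tangent condition forces FW to be normal to WE, with radius 6.2, so the center F sits 6.2 in from both sides at F = (49.80, 27.50). That places the tangent points at D = (56.00, 27.50) on ZD and W = (49.80, 33.70) on WE. Then |AW| = |W − A| = 60.13.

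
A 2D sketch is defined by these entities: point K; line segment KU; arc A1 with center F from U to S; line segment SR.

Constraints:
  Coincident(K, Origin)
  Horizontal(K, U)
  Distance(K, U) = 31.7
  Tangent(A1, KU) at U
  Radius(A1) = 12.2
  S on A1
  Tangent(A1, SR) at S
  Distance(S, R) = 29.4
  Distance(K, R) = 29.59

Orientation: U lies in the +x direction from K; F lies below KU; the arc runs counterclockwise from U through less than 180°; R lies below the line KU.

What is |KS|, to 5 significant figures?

22.335

K is at the origin; KU is horizontal with |KU| = 31.7 and U on the +x side, so U = (31.700, 0.0000). Since A1 is tangent to KU there, FU ⟂ KU, so F = U + (0, -12.2) = (31.700, -12.200). Since FS ⟂ SR (tangency), |FR| = √(12.2² + 29.4²) = 31.831 regardless of where S sits on A1. So R lies on both circle(K, 29.59) and circle(F, 31.831); the below-KU intersection is R = (4.7890, -29.200). S is the foot of the tangent from R: S = (21.729, -5.1706).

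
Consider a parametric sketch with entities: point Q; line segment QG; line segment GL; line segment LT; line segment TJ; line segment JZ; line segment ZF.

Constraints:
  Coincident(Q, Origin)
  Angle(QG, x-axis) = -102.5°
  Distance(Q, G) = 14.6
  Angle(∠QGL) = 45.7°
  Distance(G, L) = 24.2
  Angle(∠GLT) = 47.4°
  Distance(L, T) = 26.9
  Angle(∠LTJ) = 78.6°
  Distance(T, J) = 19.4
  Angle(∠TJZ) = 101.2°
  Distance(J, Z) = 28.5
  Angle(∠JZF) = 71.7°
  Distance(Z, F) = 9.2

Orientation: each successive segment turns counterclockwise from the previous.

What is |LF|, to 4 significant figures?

10.50

Q is at the origin; QG runs at -102.5° with length 14.6, so G = (-3.160, -14.25). ∠QGL = 45.7° gives GL at 31.80° from the x-axis; with |GL| = 24.2, L = (17.41, -1.502). ∠GLT = 47.4° gives LT at 164.4° from the x-axis; with |LT| = 26.9, T = (-8.502, 5.732). ∠LTJ = 78.6° gives TJ at -94.20° from the x-axis; with |TJ| = 19.4, J = (-9.923, -13.62). ∠TJZ = 101.2° gives JZ at -15.40° from the x-axis; with |JZ| = 28.5, Z = (17.55, -21.18). ∠JZF = 71.7° gives ZF at 92.90° from the x-axis; with |ZF| = 9.2, F = (17.09, -12.00). Then |LF| = |F − L| = 10.50.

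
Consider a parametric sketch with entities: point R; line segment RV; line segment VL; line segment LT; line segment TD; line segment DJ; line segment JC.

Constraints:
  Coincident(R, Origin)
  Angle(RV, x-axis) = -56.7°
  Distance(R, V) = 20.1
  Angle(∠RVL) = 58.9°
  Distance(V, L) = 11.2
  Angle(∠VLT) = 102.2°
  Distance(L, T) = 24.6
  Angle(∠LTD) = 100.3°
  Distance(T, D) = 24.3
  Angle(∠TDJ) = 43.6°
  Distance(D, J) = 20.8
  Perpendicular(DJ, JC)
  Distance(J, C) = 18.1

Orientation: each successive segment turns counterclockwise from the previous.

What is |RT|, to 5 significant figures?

9.1045

∠RVL = 58.9° gives VL at 64.400° from the x-axis; with |VL| = 11.2, L = (15.875, -6.6992). ∠VLT = 102.2° gives LT at 142.20° from the x-axis; with |LT| = 24.6, T = (-3.5631, 8.3783). Then |RT| = |T − R| = 9.1045.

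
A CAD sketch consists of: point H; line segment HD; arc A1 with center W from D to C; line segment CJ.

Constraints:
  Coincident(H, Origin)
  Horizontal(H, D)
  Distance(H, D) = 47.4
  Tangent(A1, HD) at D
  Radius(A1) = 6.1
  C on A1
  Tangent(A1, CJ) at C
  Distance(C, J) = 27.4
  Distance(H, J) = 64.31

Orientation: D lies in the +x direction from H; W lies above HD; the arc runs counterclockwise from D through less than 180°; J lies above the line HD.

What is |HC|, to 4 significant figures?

53.79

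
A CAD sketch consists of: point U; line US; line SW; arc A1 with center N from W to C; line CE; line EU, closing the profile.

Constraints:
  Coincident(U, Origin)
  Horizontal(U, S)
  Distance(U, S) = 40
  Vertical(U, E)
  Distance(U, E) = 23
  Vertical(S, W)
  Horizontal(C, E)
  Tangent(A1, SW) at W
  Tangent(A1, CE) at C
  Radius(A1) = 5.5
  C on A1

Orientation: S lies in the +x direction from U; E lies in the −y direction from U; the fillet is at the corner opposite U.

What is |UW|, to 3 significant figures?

43.7

The virtual corner opposite U is at (40.0, -23.0). Since A1 is tangent to SW there, NW ⟂ SW and tangency of A1 to CE means the radius NC is perpendicular to CE, with radius 5.5, so the center N sits 5.5 in from both sides at N = (34.5, -17.5). That places the tangent points at W = (40.0, -17.5) on SW and C = (34.5, -23.0) on CE. Then |UW| = |W − U| = 43.7.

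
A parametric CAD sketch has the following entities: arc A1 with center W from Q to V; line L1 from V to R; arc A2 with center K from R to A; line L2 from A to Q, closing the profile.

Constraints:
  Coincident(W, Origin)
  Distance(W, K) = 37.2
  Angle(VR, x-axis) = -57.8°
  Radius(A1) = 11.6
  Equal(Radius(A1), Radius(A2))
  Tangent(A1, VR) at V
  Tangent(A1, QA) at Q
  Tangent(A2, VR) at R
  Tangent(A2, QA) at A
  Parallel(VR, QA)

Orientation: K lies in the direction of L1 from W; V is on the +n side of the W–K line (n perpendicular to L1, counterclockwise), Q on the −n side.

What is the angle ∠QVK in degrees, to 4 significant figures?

72.68°

The slot axis is L1's direction at -57.8°, so u = (cos -57.8°, sin -57.8°) = (0.5329, -0.8462) and n = (−sin -57.8°, cos -57.8°) = (0.8462, 0.5329). W is at the origin and K lies 37.2 along u from W, so K = 37.2·u = (19.82, -31.48). Tangency of A1 to both parallel lines with radius 11.6 puts V and Q at W ± 11.6·n: V = (9.816, 6.181), Q = (-9.816, -6.181). Then cos ∠QVK = VQ·VK / (|VQ||VK|), giving 72.68°.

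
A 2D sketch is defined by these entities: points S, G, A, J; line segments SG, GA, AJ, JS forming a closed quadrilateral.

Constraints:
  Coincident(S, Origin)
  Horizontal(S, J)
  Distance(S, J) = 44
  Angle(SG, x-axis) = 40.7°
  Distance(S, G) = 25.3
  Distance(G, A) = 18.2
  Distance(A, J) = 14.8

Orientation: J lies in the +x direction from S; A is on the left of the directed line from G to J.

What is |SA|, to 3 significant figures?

39.3

Checks: SG at 40.70° ✓; |GA| = 18.20 ✓; |AJ| = 14.80 ✓.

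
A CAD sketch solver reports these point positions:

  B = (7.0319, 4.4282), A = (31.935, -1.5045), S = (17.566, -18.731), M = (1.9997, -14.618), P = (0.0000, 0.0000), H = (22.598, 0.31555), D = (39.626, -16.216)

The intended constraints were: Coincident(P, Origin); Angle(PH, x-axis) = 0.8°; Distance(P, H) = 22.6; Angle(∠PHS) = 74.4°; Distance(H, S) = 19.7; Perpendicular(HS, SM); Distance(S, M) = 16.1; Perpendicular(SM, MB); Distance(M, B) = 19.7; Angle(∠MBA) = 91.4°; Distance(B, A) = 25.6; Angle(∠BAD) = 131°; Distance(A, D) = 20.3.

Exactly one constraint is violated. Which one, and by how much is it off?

Distance(A, D) = 20.3 — off by 3.70.

P = (0.00, 0.00) ✓; PH at 0.8000° ✓; |PH| = 22.60 ✓; ∠PHS = 74.40° ✓; |HS| = 19.70 ✓; ∠(HS, SM) = 90.00° ✓; |SM| = 16.10 ✓; ∠(SM, MB) = 90.00° ✓; |MB| = 19.70 ✓; ∠MBA = 91.40° ✓; |BA| = 25.60 ✓; ∠BAD = 131.0° ✓; |AD| = 16.60 ✗.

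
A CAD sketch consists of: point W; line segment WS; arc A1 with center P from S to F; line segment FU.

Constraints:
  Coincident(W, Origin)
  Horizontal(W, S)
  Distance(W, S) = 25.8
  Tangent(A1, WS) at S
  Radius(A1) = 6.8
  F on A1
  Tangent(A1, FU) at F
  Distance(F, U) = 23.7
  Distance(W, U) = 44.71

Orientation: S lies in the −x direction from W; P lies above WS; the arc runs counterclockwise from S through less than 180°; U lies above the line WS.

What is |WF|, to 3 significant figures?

22.6

Checks: |PF| = 6.800 ✓; ∠(PF, FU) = 90.00° ✓; |FU| = 23.70 ✓; |WU| = 44.71 ✓.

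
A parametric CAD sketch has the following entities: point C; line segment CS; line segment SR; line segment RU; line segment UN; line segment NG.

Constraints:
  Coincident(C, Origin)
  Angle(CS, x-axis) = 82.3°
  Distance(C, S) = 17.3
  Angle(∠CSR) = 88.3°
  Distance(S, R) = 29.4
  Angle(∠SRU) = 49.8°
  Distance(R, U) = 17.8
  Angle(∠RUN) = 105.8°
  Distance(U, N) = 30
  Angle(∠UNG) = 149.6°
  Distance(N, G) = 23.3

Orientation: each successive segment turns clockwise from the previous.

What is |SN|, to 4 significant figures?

9.486

C is at the origin; CS runs at 82.3° with length 17.3, so S = (2.318, 17.14). ∠CSR = 88.3° gives SR at -9.400° from the x-axis; with |SR| = 29.4, R = (31.32, 12.34). ∠SRU = 49.8° gives RU at -139.6° from the x-axis; with |RU| = 17.8, U = (17.77, 0.8057). ∠RUN = 105.8° gives UN at 146.2° from the x-axis; with |UN| = 30.0, N = (-7.162, 17.49). Then |SN| = |N − S| = 9.486.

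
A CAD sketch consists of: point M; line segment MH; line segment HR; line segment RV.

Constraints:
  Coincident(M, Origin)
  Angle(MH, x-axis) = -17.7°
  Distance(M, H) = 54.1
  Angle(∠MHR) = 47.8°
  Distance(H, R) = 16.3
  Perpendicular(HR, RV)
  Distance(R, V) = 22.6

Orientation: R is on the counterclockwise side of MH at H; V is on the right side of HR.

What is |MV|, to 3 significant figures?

65.8

M is at the origin; MH runs at -17.7° with length 54.1, so H = 54.1·(cos -17.7°, sin -17.7°) = (51.5, -16.4). ∠MHR = 47.8°, so HR runs at -17.7° + (180° − 47.8°) = 114° from the x-axis; with |HR| = 16.3, R = H + 16.3·(cos 114°, sin 114°) = (44.8, -1.62). HR is perpendicular to RV; with |RV| = 22.6 on the right of HR, V = R + 22.6·(0.910, 0.415) = (65.3, 7.76). Then |MV| = |V − M| = 65.8.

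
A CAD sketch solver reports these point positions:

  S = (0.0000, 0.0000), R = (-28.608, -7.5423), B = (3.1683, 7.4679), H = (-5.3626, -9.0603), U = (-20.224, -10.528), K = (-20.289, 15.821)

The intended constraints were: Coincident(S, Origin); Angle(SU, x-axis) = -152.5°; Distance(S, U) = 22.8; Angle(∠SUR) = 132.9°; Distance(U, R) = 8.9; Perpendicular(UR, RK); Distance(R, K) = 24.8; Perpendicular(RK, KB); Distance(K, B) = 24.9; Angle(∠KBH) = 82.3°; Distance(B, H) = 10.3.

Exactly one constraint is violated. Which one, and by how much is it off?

Distance(B, H) = 10.3 — off by 8.30.

S = (0.00, 0.00) ✓; SU at -152.5° ✓; |SU| = 22.80 ✓; ∠SUR = 132.9° ✓; |UR| = 8.900 ✓; ∠(UR, RK) = 90.00° ✓; |RK| = 24.80 ✓; ∠(RK, KB) = 90.00° ✓; |KB| = 24.90 ✓; ∠KBH = 82.30° ✓; |BH| = 18.60 ✗.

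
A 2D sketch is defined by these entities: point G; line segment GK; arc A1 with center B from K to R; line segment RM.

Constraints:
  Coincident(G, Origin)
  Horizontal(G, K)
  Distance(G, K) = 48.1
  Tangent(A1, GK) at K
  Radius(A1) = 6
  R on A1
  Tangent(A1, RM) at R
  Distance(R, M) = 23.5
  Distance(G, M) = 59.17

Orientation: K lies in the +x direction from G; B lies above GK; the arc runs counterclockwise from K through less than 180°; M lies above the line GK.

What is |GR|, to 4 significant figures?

54.47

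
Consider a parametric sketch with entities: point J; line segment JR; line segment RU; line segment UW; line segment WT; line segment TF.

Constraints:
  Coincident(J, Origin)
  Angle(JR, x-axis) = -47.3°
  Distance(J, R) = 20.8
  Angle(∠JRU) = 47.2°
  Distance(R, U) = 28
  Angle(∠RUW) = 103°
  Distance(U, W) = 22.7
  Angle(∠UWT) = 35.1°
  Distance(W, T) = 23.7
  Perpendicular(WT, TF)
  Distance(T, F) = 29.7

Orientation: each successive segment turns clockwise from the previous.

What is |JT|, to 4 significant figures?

9.070

J is at the origin; JR runs at -47.3° with length 20.8, so R = (14.11, -15.29). ∠JRU = 47.2° gives RU at 179.9° from the x-axis; with |RU| = 28.0, U = (-13.89, -15.24). ∠RUW = 103.0° gives UW at 102.9° from the x-axis; with |UW| = 22.7, W = (-18.96, 6.890). ∠UWT = 35.1° gives WT at -42.00° from the x-axis; with |WT| = 23.7, T = (-1.349, -8.969). Then |JT| = |T − J| = 9.070.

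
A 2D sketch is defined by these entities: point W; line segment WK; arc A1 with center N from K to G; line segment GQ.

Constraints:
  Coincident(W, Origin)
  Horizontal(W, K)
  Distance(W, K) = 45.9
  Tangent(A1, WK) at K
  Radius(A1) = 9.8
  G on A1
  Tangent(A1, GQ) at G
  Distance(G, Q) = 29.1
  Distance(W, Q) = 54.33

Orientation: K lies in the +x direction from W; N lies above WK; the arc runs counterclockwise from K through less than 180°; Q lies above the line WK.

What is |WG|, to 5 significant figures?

56.116

W is at the origin; WK is horizontal with |WK| = 45.9 and K on the +x side, so K = (45.900, 0.0000). Since A1 is tangent to WK there, NK ⟂ WK, so N = K + (0, 9.8) = (45.900, 9.8000). Since NG ⟂ GQ (tangency), |NQ| = √(9.8² + 29.1²) = 30.706 regardless of where G sits on A1. So Q lies on both circle(W, 54.33) and circle(N, 30.706); the above-WK intersection is Q = (37.482, 39.330). G is the foot of the tangent from Q: G = (53.974, 15.354).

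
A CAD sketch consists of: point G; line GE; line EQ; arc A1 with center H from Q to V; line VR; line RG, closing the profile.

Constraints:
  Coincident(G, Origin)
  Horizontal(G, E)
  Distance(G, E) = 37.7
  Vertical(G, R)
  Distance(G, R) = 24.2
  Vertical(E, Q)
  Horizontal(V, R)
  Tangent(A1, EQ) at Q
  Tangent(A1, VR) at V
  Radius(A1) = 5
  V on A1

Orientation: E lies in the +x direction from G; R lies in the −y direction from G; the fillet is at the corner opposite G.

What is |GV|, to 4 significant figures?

40.68

The virtual corner opposite G is at (37.70, -24.20). Since A1 is tangent to EQ there, HQ ⟂ EQ and since A1 is tangent to VR there, HV ⟂ VR, with radius 5.0, so the center H sits 5.0 in from both sides at H = (32.70, -19.20). That places the tangent points at Q = (37.70, -19.20) on EQ and V = (32.70, -24.20) on VR. Then |GV| = |V − G| = 40.68.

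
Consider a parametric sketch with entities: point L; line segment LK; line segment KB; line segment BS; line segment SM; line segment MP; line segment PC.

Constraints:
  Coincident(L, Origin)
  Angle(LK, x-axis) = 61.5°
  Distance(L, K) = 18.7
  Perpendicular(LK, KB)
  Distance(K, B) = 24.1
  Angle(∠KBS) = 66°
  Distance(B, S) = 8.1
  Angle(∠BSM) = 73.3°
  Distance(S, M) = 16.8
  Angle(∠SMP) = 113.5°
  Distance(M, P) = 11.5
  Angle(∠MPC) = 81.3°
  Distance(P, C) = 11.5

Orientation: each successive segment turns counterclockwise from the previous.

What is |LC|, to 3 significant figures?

35.7

∠SMP = 113.5° gives MP at 78.7° from the x-axis; with |MP| = 11.5, P = (5.78, 34.7). ∠MPC = 81.3° gives PC at 177° from the x-axis; with |PC| = 11.5, C = (-5.71, 35.2). Then |LC| = |C − L| = 35.7.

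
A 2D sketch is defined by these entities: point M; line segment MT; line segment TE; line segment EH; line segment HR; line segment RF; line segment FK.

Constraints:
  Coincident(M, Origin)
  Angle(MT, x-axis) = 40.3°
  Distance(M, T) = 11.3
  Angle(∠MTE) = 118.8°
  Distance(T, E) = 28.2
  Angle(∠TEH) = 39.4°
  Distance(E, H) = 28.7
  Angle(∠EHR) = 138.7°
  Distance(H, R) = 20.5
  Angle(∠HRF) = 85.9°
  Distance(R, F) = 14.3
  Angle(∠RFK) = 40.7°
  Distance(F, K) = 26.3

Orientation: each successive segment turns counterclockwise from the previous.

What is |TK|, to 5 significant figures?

25.018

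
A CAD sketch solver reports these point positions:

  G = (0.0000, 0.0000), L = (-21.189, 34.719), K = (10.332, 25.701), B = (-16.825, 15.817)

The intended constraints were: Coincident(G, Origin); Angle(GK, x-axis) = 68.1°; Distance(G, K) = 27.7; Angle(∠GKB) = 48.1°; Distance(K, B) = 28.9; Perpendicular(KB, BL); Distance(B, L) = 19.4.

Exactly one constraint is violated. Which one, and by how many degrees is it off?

Perpendicular(KB, BL) — off by 7.00°.

G = (0.00, 0.00) ✓; GK at 68.10° ✓; |GK| = 27.70 ✓; ∠GKB = 48.10° ✓; |KB| = 28.90 ✓; ∠(KB, BL) = 97.00° ✗; |BL| = 19.40 ✓.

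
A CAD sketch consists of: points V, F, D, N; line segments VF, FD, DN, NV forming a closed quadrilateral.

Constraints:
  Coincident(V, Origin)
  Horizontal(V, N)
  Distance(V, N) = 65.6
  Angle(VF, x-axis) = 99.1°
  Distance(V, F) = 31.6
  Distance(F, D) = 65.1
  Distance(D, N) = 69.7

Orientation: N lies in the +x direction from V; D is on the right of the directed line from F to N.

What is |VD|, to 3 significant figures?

33.5

Checks: |VN| = 65.60 ✓; |VF| = 31.60 ✓; |FD| = 65.10 ✓; |DN| = 69.70 ✓.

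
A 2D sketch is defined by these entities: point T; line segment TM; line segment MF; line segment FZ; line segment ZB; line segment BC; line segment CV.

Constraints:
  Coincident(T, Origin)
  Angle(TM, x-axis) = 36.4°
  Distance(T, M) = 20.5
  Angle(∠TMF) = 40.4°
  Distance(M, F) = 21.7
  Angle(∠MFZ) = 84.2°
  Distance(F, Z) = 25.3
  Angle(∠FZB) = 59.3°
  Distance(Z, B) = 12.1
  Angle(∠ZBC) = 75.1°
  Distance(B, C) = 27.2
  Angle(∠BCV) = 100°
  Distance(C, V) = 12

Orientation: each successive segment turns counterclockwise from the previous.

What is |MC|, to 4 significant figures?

30.69

T is at the origin; TM runs at 36.4° with length 20.5, so M = (16.50, 12.17). ∠TMF = 40.4° gives MF at 176.0° from the x-axis; with |MF| = 21.7, F = (-5.147, 13.68). ∠MFZ = 84.2° gives FZ at -88.20° from the x-axis; with |FZ| = 25.3, Z = (-4.352, -11.61). ∠FZB = 59.3° gives ZB at 32.50° from the x-axis; with |ZB| = 12.1, B = (5.853, -5.107). ∠ZBC = 75.1° gives BC at 137.4° from the x-axis; with |BC| = 27.2, C = (-14.17, 13.30). Then |MC| = |C − M| = 30.69.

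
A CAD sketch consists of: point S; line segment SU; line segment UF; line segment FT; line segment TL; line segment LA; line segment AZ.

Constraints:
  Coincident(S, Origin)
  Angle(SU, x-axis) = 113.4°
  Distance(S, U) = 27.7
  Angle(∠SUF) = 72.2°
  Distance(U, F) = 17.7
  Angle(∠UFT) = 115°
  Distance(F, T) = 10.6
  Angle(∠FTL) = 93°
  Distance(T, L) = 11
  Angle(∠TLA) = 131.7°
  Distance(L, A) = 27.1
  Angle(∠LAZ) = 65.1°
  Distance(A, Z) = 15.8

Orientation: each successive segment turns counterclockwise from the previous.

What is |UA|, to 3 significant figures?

14.0

S is at the origin; SU runs at 113.4° with length 27.7, so U = (-11.0, 25.4). ∠SUF = 72.2° gives UF at -139° from the x-axis; with |UF| = 17.7, F = (-24.3, 13.8). ∠UFT = 115.0° gives FT at -73.8° from the x-axis; with |FT| = 10.6, T = (-21.4, 3.58). ∠FTL = 93.0° gives TL at 13.2° from the x-axis; with |TL| = 11.0, L = (-10.7, 6.10). ∠TLA = 131.7° gives LA at 61.5° from the x-axis; with |LA| = 27.1, A = (2.28, 29.9). Then |UA| = |A − U| = 14.0.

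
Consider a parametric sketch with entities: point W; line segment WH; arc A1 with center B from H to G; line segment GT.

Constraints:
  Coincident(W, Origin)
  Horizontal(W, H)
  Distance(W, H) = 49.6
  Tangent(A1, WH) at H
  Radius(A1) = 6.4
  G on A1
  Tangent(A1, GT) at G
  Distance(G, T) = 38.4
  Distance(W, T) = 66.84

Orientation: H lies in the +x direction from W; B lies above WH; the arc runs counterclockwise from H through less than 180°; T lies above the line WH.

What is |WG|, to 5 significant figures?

56.404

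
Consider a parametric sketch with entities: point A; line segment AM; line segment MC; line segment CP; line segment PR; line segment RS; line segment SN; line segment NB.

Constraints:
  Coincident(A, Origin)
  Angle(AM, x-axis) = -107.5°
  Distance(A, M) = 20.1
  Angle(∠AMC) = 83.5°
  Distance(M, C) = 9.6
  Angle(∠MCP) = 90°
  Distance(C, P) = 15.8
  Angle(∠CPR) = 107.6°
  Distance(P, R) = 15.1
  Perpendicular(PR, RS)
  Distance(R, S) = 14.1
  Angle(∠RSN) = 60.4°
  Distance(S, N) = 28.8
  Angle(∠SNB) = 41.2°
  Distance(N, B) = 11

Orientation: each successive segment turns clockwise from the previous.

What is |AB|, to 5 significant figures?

7.4314

A is at the origin; AM runs at -107.5° with length 20.1, so M = (-6.0442, -19.170). ∠AMC = 83.5° gives MC at 156.00° from the x-axis; with |MC| = 9.6, C = (-14.814, -15.265). ∠MCP = 90.0° gives CP at 66.000° from the x-axis; with |CP| = 15.8, P = (-8.3878, -0.83102). ∠CPR = 107.6° gives PR at -6.4000° from the x-axis; with |PR| = 15.1, R = (6.6181, -2.5142). PR is perpendicular to RS, so RS runs at -96.400°; with |RS| = 14.1, S = (5.0464, -16.526). ∠RSN = 60.4° gives SN at 144.00° from the x-axis; with |SN| = 28.8, N = (-18.253, 0.40189). ∠SNB = 41.2° gives NB at 5.2000° from the x-axis; with |NB| = 11.0, B = (-7.2986, 1.3988). Then |AB| = |B − A| = 7.4314.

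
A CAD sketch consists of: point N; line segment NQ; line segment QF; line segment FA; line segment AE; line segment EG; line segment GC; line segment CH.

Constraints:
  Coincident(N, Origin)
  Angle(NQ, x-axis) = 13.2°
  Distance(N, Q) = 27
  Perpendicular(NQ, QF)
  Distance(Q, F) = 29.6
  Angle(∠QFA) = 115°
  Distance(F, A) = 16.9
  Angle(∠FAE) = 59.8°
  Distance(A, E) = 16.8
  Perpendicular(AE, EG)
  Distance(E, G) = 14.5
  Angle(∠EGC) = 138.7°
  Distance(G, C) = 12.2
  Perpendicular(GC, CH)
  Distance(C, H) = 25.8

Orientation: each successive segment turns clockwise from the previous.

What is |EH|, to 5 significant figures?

28.226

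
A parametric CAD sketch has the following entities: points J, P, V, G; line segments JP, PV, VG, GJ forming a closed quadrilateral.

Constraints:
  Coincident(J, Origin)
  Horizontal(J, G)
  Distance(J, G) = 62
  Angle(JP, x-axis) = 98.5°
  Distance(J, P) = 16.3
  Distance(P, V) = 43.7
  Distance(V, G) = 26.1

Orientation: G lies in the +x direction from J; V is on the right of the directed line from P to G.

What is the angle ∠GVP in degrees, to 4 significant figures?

142.8°

Checks: |PV| = 43.70 ✓; |VG| = 26.10 ✓.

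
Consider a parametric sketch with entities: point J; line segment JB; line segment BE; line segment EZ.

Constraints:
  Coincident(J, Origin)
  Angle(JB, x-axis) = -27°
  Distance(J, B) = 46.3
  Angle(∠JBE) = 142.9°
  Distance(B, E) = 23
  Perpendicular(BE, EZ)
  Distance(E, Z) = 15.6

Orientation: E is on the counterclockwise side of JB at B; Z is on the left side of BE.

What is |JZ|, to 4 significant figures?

61.18

J is at the origin; JB runs at -27.0° with length 46.3, so B = 46.3·(cos -27.0°, sin -27.0°) = (41.25, -21.02). ∠JBE = 142.9°, so BE runs at -27.0° + (180° − 142.9°) = 10.10° from the x-axis; with |BE| = 23.0, E = B + 23.0·(cos 10.10°, sin 10.10°) = (63.90, -16.99). BE is perpendicular to EZ; with |EZ| = 15.6 on the left of BE, Z = E + 15.6·(-0.1754, 0.9845) = (61.16, -1.628). Then |JZ| = |Z − J| = 61.18.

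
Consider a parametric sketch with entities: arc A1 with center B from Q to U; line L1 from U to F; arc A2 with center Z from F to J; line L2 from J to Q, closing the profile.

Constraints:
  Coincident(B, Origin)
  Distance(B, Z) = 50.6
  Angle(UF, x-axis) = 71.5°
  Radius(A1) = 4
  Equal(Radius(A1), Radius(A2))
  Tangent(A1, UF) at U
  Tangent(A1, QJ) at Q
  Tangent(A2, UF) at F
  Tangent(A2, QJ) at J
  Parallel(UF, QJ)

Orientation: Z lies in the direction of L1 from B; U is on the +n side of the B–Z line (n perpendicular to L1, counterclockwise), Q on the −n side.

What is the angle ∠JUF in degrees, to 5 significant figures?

8.9843°

The slot axis is L1's direction at 71.5°, so u = (cos 71.5°, sin 71.5°) = (0.31730, 0.94832) and n = (−sin 71.5°, cos 71.5°) = (-0.94832, 0.31730). B is at the origin and Z lies 50.6 along u from B, so Z = 50.6·u = (16.056, 47.985). Tangency of A1 to both parallel lines with radius 4.0 puts U and Q at B ± 4.0·n: U = (-3.7933, 1.2692), Q = (3.7933, -1.2692). Equal radii place F and J the same way about Z: F = Z + 4.0·n = (12.262, 49.254), J = Z − 4.0·n = (19.849, 46.716). Then cos ∠JUF = UJ·UF / (|UJ||UF|), giving 8.9843°.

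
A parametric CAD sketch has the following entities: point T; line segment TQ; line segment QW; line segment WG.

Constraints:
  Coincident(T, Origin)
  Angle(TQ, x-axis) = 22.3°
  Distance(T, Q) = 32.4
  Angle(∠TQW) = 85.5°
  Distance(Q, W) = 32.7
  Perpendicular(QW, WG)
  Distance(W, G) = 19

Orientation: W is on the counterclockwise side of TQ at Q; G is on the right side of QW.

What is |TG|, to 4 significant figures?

59.51

T is at the origin; TQ runs at 22.3° with length 32.4, so Q = 32.4·(cos 22.3°, sin 22.3°) = (29.98, 12.29). ∠TQW = 85.5°, so QW runs at 22.3° + (180° − 85.5°) = 116.8° from the x-axis; with |QW| = 32.7, W = Q + 32.7·(cos 116.8°, sin 116.8°) = (15.23, 41.48). The perpendicularity gives WG at right angles to QW; with |WG| = 19.0 on the right of QW, G = W + 19.0·(0.8926, 0.4509) = (32.19, 50.05). Then |TG| = |G − T| = 59.51.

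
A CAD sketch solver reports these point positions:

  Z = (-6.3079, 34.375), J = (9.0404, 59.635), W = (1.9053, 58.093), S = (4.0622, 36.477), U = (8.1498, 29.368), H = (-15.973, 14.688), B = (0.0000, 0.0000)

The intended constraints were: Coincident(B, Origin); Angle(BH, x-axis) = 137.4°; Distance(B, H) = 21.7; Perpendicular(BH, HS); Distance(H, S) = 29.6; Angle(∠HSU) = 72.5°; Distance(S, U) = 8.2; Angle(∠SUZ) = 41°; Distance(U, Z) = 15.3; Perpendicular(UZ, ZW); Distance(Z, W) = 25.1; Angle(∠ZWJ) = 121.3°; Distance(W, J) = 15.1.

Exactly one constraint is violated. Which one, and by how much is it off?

Distance(W, J) = 15.1 — off by 7.80.

B = (0.00, 0.00) ✓; BH at 137.4° ✓; |BH| = 21.70 ✓; ∠(BH, HS) = 90.00° ✓; |HS| = 29.60 ✓; ∠HSU = 72.50° ✓; |SU| = 8.200 ✓; ∠SUZ = 41.00° ✓; |UZ| = 15.30 ✓; ∠(UZ, ZW) = 90.00° ✓; |ZW| = 25.10 ✓; ∠ZWJ = 121.3° ✓; |WJ| = 7.300 ✗.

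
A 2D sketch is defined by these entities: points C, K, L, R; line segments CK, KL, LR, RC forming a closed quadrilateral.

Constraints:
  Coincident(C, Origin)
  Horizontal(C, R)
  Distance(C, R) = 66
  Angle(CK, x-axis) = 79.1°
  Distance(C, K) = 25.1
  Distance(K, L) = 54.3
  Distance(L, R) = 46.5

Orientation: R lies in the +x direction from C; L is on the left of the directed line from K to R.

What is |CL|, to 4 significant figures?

71.19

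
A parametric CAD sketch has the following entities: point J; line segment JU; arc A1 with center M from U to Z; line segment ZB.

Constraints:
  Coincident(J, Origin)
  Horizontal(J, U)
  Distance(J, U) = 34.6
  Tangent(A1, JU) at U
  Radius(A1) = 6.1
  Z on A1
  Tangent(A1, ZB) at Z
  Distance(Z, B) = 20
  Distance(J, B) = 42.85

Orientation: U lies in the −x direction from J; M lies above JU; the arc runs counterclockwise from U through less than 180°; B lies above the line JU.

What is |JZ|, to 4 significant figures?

29.63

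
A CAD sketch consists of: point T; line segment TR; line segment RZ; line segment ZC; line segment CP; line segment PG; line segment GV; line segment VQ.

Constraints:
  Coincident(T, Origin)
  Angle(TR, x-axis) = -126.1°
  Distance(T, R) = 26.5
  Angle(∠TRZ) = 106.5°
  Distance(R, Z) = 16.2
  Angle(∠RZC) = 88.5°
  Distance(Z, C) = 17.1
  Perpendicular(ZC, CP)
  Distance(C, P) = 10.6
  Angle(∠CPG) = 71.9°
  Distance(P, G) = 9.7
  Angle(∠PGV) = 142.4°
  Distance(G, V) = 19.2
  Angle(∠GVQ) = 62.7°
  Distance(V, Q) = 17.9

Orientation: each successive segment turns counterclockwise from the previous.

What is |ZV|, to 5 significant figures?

8.7813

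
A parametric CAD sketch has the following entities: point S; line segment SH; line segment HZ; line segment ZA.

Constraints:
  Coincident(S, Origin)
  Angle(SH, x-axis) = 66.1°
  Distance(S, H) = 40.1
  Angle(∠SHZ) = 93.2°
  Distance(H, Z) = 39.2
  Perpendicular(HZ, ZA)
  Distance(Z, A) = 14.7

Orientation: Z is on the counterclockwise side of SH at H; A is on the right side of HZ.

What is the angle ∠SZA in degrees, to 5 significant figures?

134.01°

∠SHZ = 93.2°, so HZ runs at 66.1° + (180° − 93.2°) = 152.90° from the x-axis; with |HZ| = 39.2, Z = H + 39.2·(cos 152.90°, sin 152.90°) = (-18.650, 54.519). The perpendicularity gives ZA at right angles to HZ; with |ZA| = 14.7 on the right of HZ, A = Z + 14.7·(0.45554, 0.89021) = (-11.954, 67.605). Then cos ∠SZA = ZS·ZA / (|ZS||ZA|), giving 134.01°.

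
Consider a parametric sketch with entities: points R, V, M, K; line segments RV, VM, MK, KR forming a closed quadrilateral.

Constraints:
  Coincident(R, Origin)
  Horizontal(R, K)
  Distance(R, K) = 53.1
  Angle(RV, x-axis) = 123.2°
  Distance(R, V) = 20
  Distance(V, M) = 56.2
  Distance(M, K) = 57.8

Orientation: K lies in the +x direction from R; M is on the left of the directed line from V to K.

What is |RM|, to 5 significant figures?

62.155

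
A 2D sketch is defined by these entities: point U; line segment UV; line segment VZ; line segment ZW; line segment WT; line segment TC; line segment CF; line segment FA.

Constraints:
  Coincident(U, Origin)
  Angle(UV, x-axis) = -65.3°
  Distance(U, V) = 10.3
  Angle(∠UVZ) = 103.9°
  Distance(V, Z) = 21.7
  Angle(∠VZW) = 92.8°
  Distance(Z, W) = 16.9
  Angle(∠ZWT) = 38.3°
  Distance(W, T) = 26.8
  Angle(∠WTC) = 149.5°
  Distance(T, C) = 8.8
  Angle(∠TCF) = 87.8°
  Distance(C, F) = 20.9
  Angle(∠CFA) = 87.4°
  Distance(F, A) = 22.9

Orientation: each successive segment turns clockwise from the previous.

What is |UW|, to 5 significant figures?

25.930

U is at the origin; UV runs at -65.3° with length 10.3, so V = (4.3040, -9.3576). ∠UVZ = 103.9° gives VZ at -141.40° from the x-axis; with |VZ| = 21.7, Z = (-12.655, -22.896). ∠VZW = 92.8° gives ZW at 131.40° from the x-axis; with |ZW| = 16.9, W = (-23.831, -10.219). Then |UW| = |W − U| = 25.930.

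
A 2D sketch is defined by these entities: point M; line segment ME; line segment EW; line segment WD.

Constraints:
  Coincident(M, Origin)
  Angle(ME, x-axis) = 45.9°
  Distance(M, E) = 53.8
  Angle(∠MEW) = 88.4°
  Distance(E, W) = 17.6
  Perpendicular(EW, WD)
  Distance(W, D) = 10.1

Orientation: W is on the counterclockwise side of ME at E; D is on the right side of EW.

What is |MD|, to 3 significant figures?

65.9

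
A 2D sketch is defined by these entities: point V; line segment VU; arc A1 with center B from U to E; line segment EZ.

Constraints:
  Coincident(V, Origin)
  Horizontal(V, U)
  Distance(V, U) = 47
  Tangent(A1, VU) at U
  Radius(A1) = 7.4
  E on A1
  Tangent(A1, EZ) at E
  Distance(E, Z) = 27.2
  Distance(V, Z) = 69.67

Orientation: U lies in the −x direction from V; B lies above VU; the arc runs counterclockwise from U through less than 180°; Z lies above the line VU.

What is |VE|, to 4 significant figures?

44.02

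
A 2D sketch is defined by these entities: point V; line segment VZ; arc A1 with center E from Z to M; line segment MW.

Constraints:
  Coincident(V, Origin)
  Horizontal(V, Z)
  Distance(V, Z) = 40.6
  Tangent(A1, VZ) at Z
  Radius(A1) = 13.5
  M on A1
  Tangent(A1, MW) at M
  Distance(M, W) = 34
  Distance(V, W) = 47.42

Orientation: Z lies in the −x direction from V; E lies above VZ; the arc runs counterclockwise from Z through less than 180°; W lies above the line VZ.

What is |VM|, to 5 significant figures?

29.348

V is at the origin; VZ is horizontal with |VZ| = 40.6 and Z on the −x side, so Z = (-40.600, 0.0000). A1 meets VZ tangentially, so EZ is at right angles to VZ, so E = Z + (0, 13.5) = (-40.600, 13.500). Since EM ⟂ MW (tangency), |EW| = √(13.5² + 34.0²) = 36.582 regardless of where M sits on A1. So W lies on both circle(V, 47.42) and circle(E, 36.582); the above-VZ intersection is W = (-19.363, 43.287). M is the foot of the tangent from W: M = (-27.491, 10.273).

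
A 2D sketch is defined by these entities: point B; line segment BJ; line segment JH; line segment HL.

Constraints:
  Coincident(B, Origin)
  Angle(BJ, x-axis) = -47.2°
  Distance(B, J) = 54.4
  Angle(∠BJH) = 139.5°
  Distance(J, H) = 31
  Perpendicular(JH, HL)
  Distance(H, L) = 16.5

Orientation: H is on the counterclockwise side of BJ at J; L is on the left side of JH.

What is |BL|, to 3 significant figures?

74.8

B is at the origin; BJ runs at -47.2° with length 54.4, so J = 54.4·(cos -47.2°, sin -47.2°) = (37.0, -39.9). ∠BJH = 139.5°, so JH runs at -47.2° + (180° − 139.5°) = -6.70° from the x-axis; with |JH| = 31.0, H = J + 31.0·(cos -6.70°, sin -6.70°) = (67.7, -43.5). JH ⟂ HL; with |HL| = 16.5 on the left of JH, L = H + 16.5·(0.117, 0.993) = (69.7, -27.1). Then |BL| = |L − B| = 74.8.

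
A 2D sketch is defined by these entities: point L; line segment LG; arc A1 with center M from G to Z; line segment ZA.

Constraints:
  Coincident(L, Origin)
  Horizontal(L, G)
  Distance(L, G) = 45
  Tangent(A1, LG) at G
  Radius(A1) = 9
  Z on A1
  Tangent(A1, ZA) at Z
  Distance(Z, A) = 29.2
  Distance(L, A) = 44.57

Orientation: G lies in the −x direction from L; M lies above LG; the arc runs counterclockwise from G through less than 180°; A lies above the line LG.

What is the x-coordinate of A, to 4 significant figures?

-28.19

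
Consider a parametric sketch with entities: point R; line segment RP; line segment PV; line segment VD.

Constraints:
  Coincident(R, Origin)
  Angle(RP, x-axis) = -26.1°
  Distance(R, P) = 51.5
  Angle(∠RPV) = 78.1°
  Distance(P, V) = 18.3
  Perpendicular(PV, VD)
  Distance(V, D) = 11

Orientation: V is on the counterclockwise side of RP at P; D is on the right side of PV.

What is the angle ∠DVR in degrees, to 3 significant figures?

171°

R is at the origin; RP runs at -26.1° with length 51.5, so P = 51.5·(cos -26.1°, sin -26.1°) = (46.2, -22.7). ∠RPV = 78.1°, so PV runs at -26.1° + (180° − 78.1°) = 75.8° from the x-axis; with |PV| = 18.3, V = P + 18.3·(cos 75.8°, sin 75.8°) = (50.7, -4.92). PV is perpendicular to VD; with |VD| = 11.0 on the right of PV, D = V + 11.0·(0.969, -0.245) = (61.4, -7.61). Then cos ∠DVR = VD·VR / (|VD||VR|), giving 171°.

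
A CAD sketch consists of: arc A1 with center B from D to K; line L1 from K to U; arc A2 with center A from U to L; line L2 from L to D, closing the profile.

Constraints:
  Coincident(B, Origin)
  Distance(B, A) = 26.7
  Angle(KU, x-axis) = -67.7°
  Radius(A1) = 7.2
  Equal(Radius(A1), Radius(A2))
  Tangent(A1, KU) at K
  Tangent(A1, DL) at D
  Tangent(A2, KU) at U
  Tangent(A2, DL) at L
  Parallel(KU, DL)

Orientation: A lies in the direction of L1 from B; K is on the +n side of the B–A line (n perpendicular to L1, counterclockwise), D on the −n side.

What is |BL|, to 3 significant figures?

27.7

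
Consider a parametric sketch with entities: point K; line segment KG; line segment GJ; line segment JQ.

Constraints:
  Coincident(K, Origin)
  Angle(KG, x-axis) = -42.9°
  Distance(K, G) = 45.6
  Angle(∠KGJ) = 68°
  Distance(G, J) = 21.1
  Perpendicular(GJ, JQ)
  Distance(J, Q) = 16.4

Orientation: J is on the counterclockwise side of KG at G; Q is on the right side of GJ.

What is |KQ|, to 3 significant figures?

58.8

K is at the origin; KG runs at -42.9° with length 45.6, so G = 45.6·(cos -42.9°, sin -42.9°) = (33.4, -31.0). ∠KGJ = 68.0°, so GJ runs at -42.9° + (180° − 68.0°) = 69.1° from the x-axis; with |GJ| = 21.1, J = G + 21.1·(cos 69.1°, sin 69.1°) = (40.9, -11.3). GJ is perpendicular to JQ; with |JQ| = 16.4 on the right of GJ, Q = J + 16.4·(0.934, -0.357) = (56.3, -17.2). Then |KQ| = |Q − K| = 58.8.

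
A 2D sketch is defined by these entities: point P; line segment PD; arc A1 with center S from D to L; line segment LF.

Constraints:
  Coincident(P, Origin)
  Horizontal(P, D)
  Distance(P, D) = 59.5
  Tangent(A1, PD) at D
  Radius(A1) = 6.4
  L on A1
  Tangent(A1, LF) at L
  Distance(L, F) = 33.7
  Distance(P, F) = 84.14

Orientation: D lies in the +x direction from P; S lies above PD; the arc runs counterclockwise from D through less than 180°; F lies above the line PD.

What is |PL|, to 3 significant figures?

65.8

Checks: |SL| = 6.400 ✓; ∠(SL, LF) = 90.00° ✓; |LF| = 33.70 ✓; |PF| = 84.14 ✓.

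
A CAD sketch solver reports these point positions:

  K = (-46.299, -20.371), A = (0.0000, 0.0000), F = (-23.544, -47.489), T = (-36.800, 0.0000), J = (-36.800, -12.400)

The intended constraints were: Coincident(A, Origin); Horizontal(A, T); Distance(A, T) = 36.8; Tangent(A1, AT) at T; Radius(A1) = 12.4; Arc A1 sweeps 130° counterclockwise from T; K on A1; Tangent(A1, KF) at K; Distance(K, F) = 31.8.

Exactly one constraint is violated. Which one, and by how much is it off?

Distance(K, F) = 31.8 — off by 3.60.

A = (0.00, 0.00) ✓; A.y = 0.00, T.y = 0.00 ✓; |AT| = 36.80 ✓; ∠(JT, TA) = 90.00° ✓; |JT| = 12.40 ✓; bearing(J→K) − bearing(J→T) = 130.0° ✓; |JK| = 12.40 ✓; ∠(JK, KF) = 90.00° ✓; |KF| = 35.40 ✗.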